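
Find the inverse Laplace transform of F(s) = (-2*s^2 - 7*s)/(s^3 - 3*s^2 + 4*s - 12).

Factor the denominator: s^3 - 3*s^2 + 4*s - 12 = (s - 3)*(s^2 + 4).
Partial fraction decomposition gives [-3/(s - 3)] + [s/(s^2 + 4)] + [-4/(s^2 + 4)].
Invert each term: -3/(s - 3) ↔ -3e^(3t); 1·s/(s^2 + 4) ↔ cos(2t); -2·2/(s^2 + 4) ↔ -2sin(2t).

-3*exp(3*t) - 2*sin(2*t) + cos(2*t)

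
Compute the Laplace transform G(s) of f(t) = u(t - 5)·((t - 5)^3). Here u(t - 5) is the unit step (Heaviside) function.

G(s) = 6*exp(-5*s)/s^4

By the second shifting theorem, L{u(t - c)·g(t - c)} = e^(-cs)·H(s) with c = 5 and H(s) = L{g(t)}.
L{t^3} = 3!/s^4 = 6/s^4.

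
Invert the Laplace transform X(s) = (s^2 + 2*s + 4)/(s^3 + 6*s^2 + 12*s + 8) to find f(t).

f(t) = 2*t^2*exp(-2*t) - 2*t*exp(-2*t) + exp(-2*t)

Factor the denominator: s^3 + 6*s^2 + 12*s + 8 = (s + 2)^3.
Partial fraction decomposition gives [1/(s + 2)] + [-2/(s + 2)^2] + [4/(s + 2)^3].
Invert each term: 1/(s + 2) ↔ e^(-2t); -2/(s + 2)^2 ↔ -2t·e^(-2t); 4/(s + 2)^3 ↔ (2)t^2·e^(-2t).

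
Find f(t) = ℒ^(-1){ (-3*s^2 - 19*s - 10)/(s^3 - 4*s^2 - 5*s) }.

f(t) = -6*exp(5*t) + 2 + exp(-t)

Factor the denominator: s^3 - 4*s^2 - 5*s = s*(s - 5)*(s + 1).
Partial fraction decomposition gives [1/(s + 1)] + [-6/(s - 5)] + [2/s].
Invert each term: 1/(s + 1) ↔ e^(-t); -6/(s - 5) ↔ -6e^(5t); 2/(s - 0) ↔ 2e^(0t).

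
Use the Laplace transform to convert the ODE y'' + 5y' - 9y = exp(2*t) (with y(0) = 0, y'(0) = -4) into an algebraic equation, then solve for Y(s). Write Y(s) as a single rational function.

Transform both sides with L{·}.
Using L{y''} = s^2 Y - s·y(0) - y'(0) and L{y'} = sY - y(0), with y(0) = 0, y'(0) = -4, the left side becomes (s^2 + 5*s - 9)Y - (-4).
The right side is L{exp(2*t)} = 1/(s - 2).
So (s^2 + 5*s - 9)Y = 1/(s - 2) + (-4).
Divide through and combine into a single rational function.

Y(s) = (-4*s + 9)/(s^3 + 3*s^2 - 19*s + 18)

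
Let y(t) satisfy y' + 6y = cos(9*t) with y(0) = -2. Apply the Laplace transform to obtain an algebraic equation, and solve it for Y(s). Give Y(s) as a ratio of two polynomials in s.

Y(s) = (-2*s^2 + s - 162)/(s^3 + 6*s^2 + 81*s + 486)

Apply the Laplace transform to the equation.
Using L{y'} = sY - y(0) = sY - (-2), the left side becomes (s + 6)Y - (-2).
The right side is L{cos(9*t)} = s/(s^2 + 81).
So (s + 6)Y = s/(s^2 + 81) + (-2).
Solve for Y(s) and write it as one ratio of polynomials.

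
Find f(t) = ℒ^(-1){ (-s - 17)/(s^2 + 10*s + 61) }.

Complete the square in the denominator: s^2 + 10*s + 61 = (s + 5)^2 + 6^2.
Split the numerator to match: -s - 17 = -1·(s + 5) - 2·6.
Invert each term: -1·(s + 5)/((s + 5)^2 + 36) ↔ -e^(-5t)cos(6t); -2·6/((s + 5)^2 + 36) ↔ -2e^(-5t)sin(6t).

f(t) = -2*exp(-5*t)*sin(6*t) - exp(-5*t)*cos(6*t)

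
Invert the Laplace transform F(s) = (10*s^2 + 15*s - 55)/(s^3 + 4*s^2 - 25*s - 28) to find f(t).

f(t) = 3*exp(4*t) + 2*exp(-t) + 5*exp(-7*t)

Factor the denominator: s^3 + 4*s^2 - 25*s - 28 = (s - 4)*(s + 1)*(s + 7).
Partial fraction decomposition gives [2/(s + 1)] + [5/(s + 7)] + [3/(s - 4)].
Invert each term: 2/(s + 1) ↔ 2e^(-t); 5/(s + 7) ↔ 5e^(-7t); 3/(s - 4) ↔ 3e^(4t).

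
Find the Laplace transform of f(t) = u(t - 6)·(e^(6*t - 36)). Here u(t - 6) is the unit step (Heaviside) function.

By the second shifting theorem, L{u(t - c)·g(t - c)} = e^(-cs)·G(s) with c = 6 and G(s) = L{g(t)}.
L{e^(6t)} = 1/(s - 6).

exp(-6*s)/(s - 6)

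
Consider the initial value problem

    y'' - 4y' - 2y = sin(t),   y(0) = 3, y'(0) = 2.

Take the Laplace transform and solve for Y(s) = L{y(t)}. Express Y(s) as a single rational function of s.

Take the Laplace transform of both sides.
Using L{y''} = s^2 Y - s·y(0) - y'(0) and L{y'} = sY - y(0), with y(0) = 3, y'(0) = 2, the left side becomes (s^2 - 4*s - 2)Y - (3*s - 10).
The right side is L{sin(t)} = 1/(s^2 + 1).
So (s^2 - 4*s - 2)Y = 1/(s^2 + 1) + (3*s - 10).
Isolate Y and clear denominators.

Y(s) = (3*s^3 - 10*s^2 + 3*s - 9)/(s^4 - 4*s^3 - s^2 - 4*s - 2)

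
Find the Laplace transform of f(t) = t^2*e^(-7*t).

L{e^(-7t)} = 1/(s + 7).
Then apply L{t^2·g(t)} = (-1)^2 d^2/ds^2[G(s)] with G(s) = 1/(s + 7):
differentiating 2 times and applying the sign gives 2/(s + 7)^3.

2/(s + 7)^3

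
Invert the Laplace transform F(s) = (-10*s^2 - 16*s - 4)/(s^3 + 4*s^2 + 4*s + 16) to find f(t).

Factor the denominator: s^3 + 4*s^2 + 4*s + 16 = (s + 4)*(s^2 + 4).
Partial fraction decomposition gives [-5/(s + 4)] + [-5*s/(s^2 + 4)] + [4/(s^2 + 4)].
Invert each term: -5/(s + 4) ↔ -5e^(-4t); -5·s/(s^2 + 4) ↔ -5cos(2t); 2·2/(s^2 + 4) ↔ 2sin(2t).

f(t) = 2*sin(2*t) - 5*cos(2*t) - 5*exp(-4*t)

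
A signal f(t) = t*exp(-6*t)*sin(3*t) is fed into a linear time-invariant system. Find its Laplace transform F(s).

L{sin(3t)} = 3/(s^2 + 9).
Multiplying by e^(-6t) shifts s → s + 6, so L{exp(-6*t)*sin(3*t)} = 3/((s + 6)^2 + 9).
Then apply L{t·g(t)} = -d/ds[G(s)] with G(s) = 3/((s + 6)^2 + 9):
differentiating 1 time and applying the sign gives 6*(s + 6)/(s^2 + 12*s + 45)^2.

F(s) = 6*(s + 6)/(s^2 + 12*s + 45)^2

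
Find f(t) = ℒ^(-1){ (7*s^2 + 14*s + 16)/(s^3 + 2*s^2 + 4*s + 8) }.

f(t) = 2*sin(2*t) + 5*cos(2*t) + 2*exp(-2*t)

Factor the denominator: s^3 + 2*s^2 + 4*s + 8 = (s + 2)*(s^2 + 4).
Partial fraction decomposition gives [2/(s + 2)] + [5*s/(s^2 + 4)] + [4/(s^2 + 4)].
Invert each term: 2/(s + 2) ↔ 2e^(-2t); 5·s/(s^2 + 4) ↔ 5cos(2t); 2·2/(s^2 + 4) ↔ 2sin(2t).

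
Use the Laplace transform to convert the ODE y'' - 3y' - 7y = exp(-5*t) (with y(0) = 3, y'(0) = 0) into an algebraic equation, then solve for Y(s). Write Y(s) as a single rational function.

Y(s) = (3*s^2 + 6*s - 44)/(s^3 + 2*s^2 - 22*s - 35)

Apply the Laplace transform to the equation.
With L{y''} = s^2 Y - s·y(0) - y'(0) and L{y'} = sY - y(0), with y(0) = 3, y'(0) = 0: the LHS transforms to (s^2 - 3*s - 7)Y - (3*s - 9).
The right side is L{exp(-5*t)} = 1/(s + 5).
So (s^2 - 3*s - 7)Y = 1/(s + 5) + (3*s - 9).
Divide through and combine into a single rational function.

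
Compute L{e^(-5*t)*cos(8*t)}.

L{cos(8t)} = s/(s^2 + 64).
By the first shifting theorem, multiplying by e^(-5t) replaces s with s + 5.

(s + 5)/((s + 5)^2 + 64)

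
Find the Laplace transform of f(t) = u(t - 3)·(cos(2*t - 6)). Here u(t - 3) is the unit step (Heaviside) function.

s*exp(-3*s)/(s^2 + 4)

By the second shifting theorem, L{u(t - c)·g(t - c)} = e^(-cs)·G(s) with c = 3 and G(s) = L{g(t)}.
L{cos(2t)} = s/(s^2 + 4).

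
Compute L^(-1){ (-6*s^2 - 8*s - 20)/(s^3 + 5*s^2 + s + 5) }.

-3*sin(t) - cos(t) - 5*exp(-5*t)

Factor the denominator: s^3 + 5*s^2 + s + 5 = (s + 5)*(s^2 + 1).
Partial fraction decomposition gives [-5/(s + 5)] + [-s/(s^2 + 1)] + [-3/(s^2 + 1)].
Invert each term: -5/(s + 5) ↔ -5e^(-5t); -1·s/(s^2 + 1) ↔ -cos(t); -3·1/(s^2 + 1) ↔ -3sin(t).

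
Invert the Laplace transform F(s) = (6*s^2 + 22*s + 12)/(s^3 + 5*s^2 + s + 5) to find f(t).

Factor the denominator: s^3 + 5*s^2 + s + 5 = (s + 5)*(s^2 + 1).
Partial fraction decomposition gives [2/(s + 5)] + [4*s/(s^2 + 1)] + [2/(s^2 + 1)].
Invert each term: 2/(s + 5) ↔ 2e^(-5t); 4·s/(s^2 + 1) ↔ 4cos(t); 2·1/(s^2 + 1) ↔ 2sin(t).

f(t) = 2*sin(t) + 4*cos(t) + 2*exp(-5*t)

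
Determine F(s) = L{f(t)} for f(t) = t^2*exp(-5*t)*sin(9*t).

L{sin(9t)} = 9/(s^2 + 81).
Multiplying by e^(-5t) shifts s → s + 5, so L{exp(-5*t)*sin(9*t)} = 9/((s + 5)^2 + 81).
Then apply L{t^2·g(t)} = (-1)^2 d^2/ds^2[G(s)] with G(s) = 9/((s + 5)^2 + 81):
differentiating 2 times and applying the sign gives 54*(s^2 + 10*s - 2)/(s^2 + 10*s + 106)^3.

F(s) = 54*(s^2 + 10*s - 2)/(s^2 + 10*s + 106)^3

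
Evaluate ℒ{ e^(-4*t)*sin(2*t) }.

L{sin(2t)} = 2/(s^2 + 4).
By the first shifting theorem, multiplying by e^(-4t) replaces s with s + 4.

2/((s + 4)^2 + 4)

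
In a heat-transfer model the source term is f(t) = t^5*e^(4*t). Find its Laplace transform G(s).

G(s) = 120/(s - 4)^6

L{t^5} = 5!/s^6 = 120/s^6.
By the first shifting theorem, multiplying by e^(4t) replaces s with s - 4.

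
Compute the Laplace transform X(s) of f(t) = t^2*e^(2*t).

X(s) = 2/(s - 2)^3

L{e^(2t)} = 1/(s - 2).
Then apply L{t^2·g(t)} = (-1)^2 d^2/ds^2[G(s)] with G(s) = 1/(s - 2):
differentiating 2 times and applying the sign gives 2/(s - 2)^3.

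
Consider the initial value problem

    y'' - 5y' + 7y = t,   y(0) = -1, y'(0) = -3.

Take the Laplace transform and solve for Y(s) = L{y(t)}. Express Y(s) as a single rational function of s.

Apply the Laplace transform to the equation.
With L{y''} = s^2 Y - s·y(0) - y'(0) and L{y'} = sY - y(0), with y(0) = -1, y'(0) = -3: the LHS transforms to (s^2 - 5*s + 7)Y - (-s + 2).
The right side is L{t} = s^(-2).
So (s^2 - 5*s + 7)Y = s^(-2) + (-s + 2).
Isolate Y and clear denominators.

Y(s) = (-s^3 + 2*s^2 + 1)/(s^4 - 5*s^3 + 7*s^2)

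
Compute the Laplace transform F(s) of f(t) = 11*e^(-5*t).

L{11} = 11/s.
By the first shifting theorem, multiplying by e^(-5t) replaces s with s + 5.

F(s) = 11/(s + 5)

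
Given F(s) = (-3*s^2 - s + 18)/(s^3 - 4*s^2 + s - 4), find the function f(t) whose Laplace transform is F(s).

Factor the denominator: s^3 - 4*s^2 + s - 4 = (s - 4)*(s^2 + 1).
Partial fraction decomposition gives [-2/(s - 4)] + [-s/(s^2 + 1)] + [-5/(s^2 + 1)].
Invert each term: -2/(s - 4) ↔ -2e^(4t); -1·s/(s^2 + 1) ↔ -cos(t); -5·1/(s^2 + 1) ↔ -5sin(t).

f(t) = -2*exp(4*t) - 5*sin(t) - cos(t)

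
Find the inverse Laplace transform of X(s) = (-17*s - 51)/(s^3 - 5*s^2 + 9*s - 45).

Factor the denominator: s^3 - 5*s^2 + 9*s - 45 = (s - 5)*(s^2 + 9).
Partial fraction decomposition gives [-4/(s - 5)] + [4*s/(s^2 + 9)] + [3/(s^2 + 9)].
Invert each term: -4/(s - 5) ↔ -4e^(5t); 4·s/(s^2 + 9) ↔ 4cos(3t); 1·3/(s^2 + 9) ↔ sin(3t).

-4*exp(5*t) + sin(3*t) + 4*cos(3*t)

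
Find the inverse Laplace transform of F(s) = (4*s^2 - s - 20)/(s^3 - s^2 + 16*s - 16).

Factor the denominator: s^3 - s^2 + 16*s - 16 = (s - 1)*(s^2 + 16).
Partial fraction decomposition gives [-1/(s - 1)] + [5*s/(s^2 + 16)] + [4/(s^2 + 16)].
Invert each term: -1/(s - 1) ↔ -e^(t); 5·s/(s^2 + 16) ↔ 5cos(4t); 1·4/(s^2 + 16) ↔ sin(4t).

-exp(t) + sin(4*t) + 5*cos(4*t)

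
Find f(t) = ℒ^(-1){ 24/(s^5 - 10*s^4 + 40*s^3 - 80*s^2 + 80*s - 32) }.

f(t) = t^4*exp(2*t)

Rewrite the denominator: s^5 - 10*s^4 + 40*s^3 - 80*s^2 + 80*s - 32 = (s - 2)^5.
The form in (s - 2) signals a first-shifting-theorem factor e^(2t).
Since L{t^4} = 4!/s^5 = 24/s^5, the inverse is t^4*e^(2*t).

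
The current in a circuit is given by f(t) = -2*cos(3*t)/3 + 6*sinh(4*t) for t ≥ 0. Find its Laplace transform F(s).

The transform is linear, so treat each term independently.
(-2/3)·[L{cos(3t)} = s/(s^2 + 9)]; (6)·[L{sinh(4t)} = 4/(s^2 - 16)].

F(s) = -2*s/(3*(s^2 + 9)) + 24/(s^2 - 16)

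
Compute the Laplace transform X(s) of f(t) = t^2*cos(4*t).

X(s) = 2*s*(s^2 - 48)/(s^2 + 16)^3

L{cos(4t)} = s/(s^2 + 16).
Then apply L{t^2·g(t)} = (-1)^2 d^2/ds^2[G(s)] with G(s) = s/(s^2 + 16):
differentiating 2 times and applying the sign gives 2*s*(s^2 - 48)/(s^2 + 16)^3.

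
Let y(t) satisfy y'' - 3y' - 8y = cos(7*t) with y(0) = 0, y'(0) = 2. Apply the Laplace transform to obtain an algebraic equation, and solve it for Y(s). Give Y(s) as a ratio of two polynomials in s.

Y(s) = (2*s^2 + s + 98)/(s^4 - 3*s^3 + 41*s^2 - 147*s - 392)

Take the Laplace transform of both sides.
The derivative rules (L{y''} = s^2 Y - s·y(0) - y'(0) and L{y'} = sY - y(0), with y(0) = 0, y'(0) = 2) turn the left side into (s^2 - 3*s - 8)Y - (2).
The right side is L{cos(7*t)} = s/(s^2 + 49).
So (s^2 - 3*s - 8)Y = s/(s^2 + 49) + (2).
Isolate Y and clear denominators.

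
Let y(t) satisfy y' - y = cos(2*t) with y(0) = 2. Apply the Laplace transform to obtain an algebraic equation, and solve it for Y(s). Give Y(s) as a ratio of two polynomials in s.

Transform both sides with L{·}.
The derivative rules (L{y'} = sY - y(0) = sY - 2) turn the left side into (s - 1)Y - (2).
The right side is L{cos(2*t)} = s/(s^2 + 4).
So (s - 1)Y = s/(s^2 + 4) + (2).
Divide through and combine into a single rational function.

Y(s) = (2*s^2 + s + 8)/(s^3 - s^2 + 4*s - 4)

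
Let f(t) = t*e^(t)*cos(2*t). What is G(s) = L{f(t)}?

G(s) = (s - 3)*(s + 1)/(s^2 - 2*s + 5)^2

L{cos(2t)} = s/(s^2 + 4).
Multiplying by e^(t) shifts s → s - 1, so L{e^(t)*cos(2*t)} = (s - 1)/((s - 1)^2 + 4).
Then apply L{t·g(t)} = -d/ds[H(s)] with H(s) = (s - 1)/((s - 1)^2 + 4):
differentiating 1 time and applying the sign gives (s - 3)*(s + 1)/(s^2 - 2*s + 5)^2.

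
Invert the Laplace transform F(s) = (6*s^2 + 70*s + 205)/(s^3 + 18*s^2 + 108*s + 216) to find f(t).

Factor the denominator: s^3 + 18*s^2 + 108*s + 216 = (s + 6)^3.
Partial fraction decomposition gives [6/(s + 6)] + [-2/(s + 6)^2] + [(s + 6)^(-3)].
Invert each term: 6/(s + 6) ↔ 6e^(-6t); -2/(s + 6)^2 ↔ -2t·e^(-6t); 1/(s + 6)^3 ↔ (1/2)t^2·e^(-6t).

f(t) = t^2*exp(-6*t)/2 - 2*t*exp(-6*t) + 6*exp(-6*t)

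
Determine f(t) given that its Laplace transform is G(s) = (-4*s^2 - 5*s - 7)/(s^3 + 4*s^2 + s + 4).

Factor the denominator: s^3 + 4*s^2 + s + 4 = (s + 4)*(s^2 + 1).
Partial fraction decomposition gives [-3/(s + 4)] + [-s/(s^2 + 1)] + [-1/(s^2 + 1)].
Invert each term: -3/(s + 4) ↔ -3e^(-4t); -1·s/(s^2 + 1) ↔ -cos(t); -1·1/(s^2 + 1) ↔ -sin(t).

f(t) = -sin(t) - cos(t) - 3*exp(-4*t)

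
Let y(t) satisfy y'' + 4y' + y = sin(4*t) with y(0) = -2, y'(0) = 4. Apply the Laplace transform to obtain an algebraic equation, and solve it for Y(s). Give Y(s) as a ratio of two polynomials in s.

Y(s) = (-2*s^3 - 4*s^2 - 32*s - 60)/(s^4 + 4*s^3 + 17*s^2 + 64*s + 16)

Apply the Laplace transform to the equation.
With L{y''} = s^2 Y - s·y(0) - y'(0) and L{y'} = sY - y(0), with y(0) = -2, y'(0) = 4: the LHS transforms to (s^2 + 4*s + 1)Y - (-2*s - 4).
The right side is L{sin(4*t)} = 4/(s^2 + 16).
So (s^2 + 4*s + 1)Y = 4/(s^2 + 16) + (-2*s - 4).
Isolate Y and clear denominators.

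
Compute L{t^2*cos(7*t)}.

2*s*(s^2 - 147)/(s^2 + 49)^3

L{cos(7t)} = s/(s^2 + 49).
Then apply L{t^2·g(t)} = (-1)^2 d^2/ds^2[G(s)] with G(s) = s/(s^2 + 49):
differentiating 2 times and applying the sign gives 2*s*(s^2 - 147)/(s^2 + 49)^3.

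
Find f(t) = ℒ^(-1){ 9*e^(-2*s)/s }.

The factor e^(-2s) signals a time shift by c = 2 (second shifting theorem).
L{9} = 9/s, so L^-1{9/s} = 9.
Hence the inverse is u(t - 2) times that function evaluated at t - 2.

f(t) = Heaviside(t - 2)*(9)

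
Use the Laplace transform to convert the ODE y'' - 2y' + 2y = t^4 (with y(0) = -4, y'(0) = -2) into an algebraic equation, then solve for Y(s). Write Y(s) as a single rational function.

Laplace-transform each side.
With L{y''} = s^2 Y - s·y(0) - y'(0) and L{y'} = sY - y(0), with y(0) = -4, y'(0) = -2: the LHS transforms to (s^2 - 2*s + 2)Y - (-4*s + 6).
The right side is L{t^4} = 24/s^5.
So (s^2 - 2*s + 2)Y = 24/s^5 + (-4*s + 6).
Divide through and combine into a single rational function.

Y(s) = (-4*s^6 + 6*s^5 + 24)/(s^7 - 2*s^6 + 2*s^5)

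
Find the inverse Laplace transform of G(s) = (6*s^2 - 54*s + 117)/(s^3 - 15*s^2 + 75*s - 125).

Factor the denominator: s^3 - 15*s^2 + 75*s - 125 = (s - 5)^3.
Partial fraction decomposition gives [6/(s - 5)] + [6/(s - 5)^2] + [-3/(s - 5)^3].
Invert each term: 6/(s - 5) ↔ 6e^(5t); 6/(s - 5)^2 ↔ 6t·e^(5t); -3/(s - 5)^3 ↔ (-3/2)t^2·e^(5t).

-3*t^2*exp(5*t)/2 + 6*t*exp(5*t) + 6*exp(5*t)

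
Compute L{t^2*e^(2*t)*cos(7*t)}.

2*(s - 2)*(s^2 - 4*s - 143)/(s^2 - 4*s + 53)^3

L{cos(7t)} = s/(s^2 + 49).
Multiplying by e^(2t) shifts s → s - 2, so L{e^(2*t)*cos(7*t)} = (s - 2)/((s - 2)^2 + 49).
Then apply L{t^2·g(t)} = (-1)^2 d^2/ds^2[G(s)] with G(s) = (s - 2)/((s - 2)^2 + 49):
differentiating 2 times and applying the sign gives 2*(s - 2)*(s^2 - 4*s - 143)/(s^2 - 4*s + 53)^3.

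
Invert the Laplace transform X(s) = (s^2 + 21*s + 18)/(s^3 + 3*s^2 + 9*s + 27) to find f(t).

Factor the denominator: s^3 + 3*s^2 + 9*s + 27 = (s + 3)*(s^2 + 9).
Partial fraction decomposition gives [-2/(s + 3)] + [3*s/(s^2 + 9)] + [12/(s^2 + 9)].
Invert each term: -2/(s + 3) ↔ -2e^(-3t); 3·s/(s^2 + 9) ↔ 3cos(3t); 4·3/(s^2 + 9) ↔ 4sin(3t).

f(t) = 4*sin(3*t) + 3*cos(3*t) - 2*exp(-3*t)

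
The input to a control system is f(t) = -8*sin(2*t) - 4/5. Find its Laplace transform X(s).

X(s) = -16/(s^2 + 4) - 4/(5*s)

The transform is linear, so treat each term independently.
(-8)·[L{sin(2t)} = 2/(s^2 + 4)]; L{-4/5} = (-4/5)/s.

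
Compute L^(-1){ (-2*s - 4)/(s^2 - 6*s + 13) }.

Complete the square in the denominator: s^2 - 6*s + 13 = (s - 3)^2 + 2^2.
Split the numerator to match: -2*s - 4 = -2·(s - 3) - 5·2.
Invert each term: -2·(s - 3)/((s - 3)^2 + 4) ↔ -2e^(3t)cos(2t); -5·2/((s - 3)^2 + 4) ↔ -5e^(3t)sin(2t).

-5*exp(3*t)*sin(2*t) - 2*exp(3*t)*cos(2*t)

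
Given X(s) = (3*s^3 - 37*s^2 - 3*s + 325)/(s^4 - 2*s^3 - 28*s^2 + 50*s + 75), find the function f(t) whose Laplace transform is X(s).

f(t) = -2*exp(5*t) - exp(3*t) + 3*exp(-t) + 3*exp(-5*t)

Factor the denominator: s^4 - 2*s^3 - 28*s^2 + 50*s + 75 = (s - 5)*(s - 3)*(s + 1)*(s + 5).
Partial fraction decomposition gives [3/(s + 5)] + [3/(s + 1)] + [-2/(s - 5)] + [-1/(s - 3)].
Invert each term: 3/(s + 5) ↔ 3e^(-5t); 3/(s + 1) ↔ 3e^(-t); -2/(s - 5) ↔ -2e^(5t); -1/(s - 3) ↔ -e^(3t).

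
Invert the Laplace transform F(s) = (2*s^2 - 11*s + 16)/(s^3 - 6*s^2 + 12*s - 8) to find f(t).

Factor the denominator: s^3 - 6*s^2 + 12*s - 8 = (s - 2)^3.
Partial fraction decomposition gives [2/(s - 2)] + [-3/(s - 2)^2] + [2/(s - 2)^3].
Invert each term: 2/(s - 2) ↔ 2e^(2t); -3/(s - 2)^2 ↔ -3t·e^(2t); 2/(s - 2)^3 ↔ (1)t^2·e^(2t).

f(t) = t^2*exp(2*t) - 3*t*exp(2*t) + 2*exp(2*t)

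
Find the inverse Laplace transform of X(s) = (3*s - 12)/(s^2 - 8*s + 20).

Rewrite the denominator: s^2 - 8*s + 20 = (s - 4)^2 + 4.
The form in (s - 4) signals a first-shifting-theorem factor e^(4t).
Since L{cos(2t)} = s/(s^2 + 4), the inverse is exp(4*t)*cos(2*t), scaled by 3.

3*exp(4*t)*cos(2*t)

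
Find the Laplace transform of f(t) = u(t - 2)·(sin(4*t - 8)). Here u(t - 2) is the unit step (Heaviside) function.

By the second shifting theorem, L{u(t - c)·g(t - c)} = e^(-cs)·G(s) with c = 2 and G(s) = L{g(t)}.
L{sin(4t)} = 4/(s^2 + 16).

4*exp(-2*s)/(s^2 + 16)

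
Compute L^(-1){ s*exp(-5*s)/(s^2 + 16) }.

Heaviside(t - 5)*(cos(4*t - 20))

The factor e^(-5s) signals a time shift by c = 5 (second shifting theorem).
L{cos(4t)} = s/(s^2 + 16), so L^-1{s/(s^2 + 16)} = cos(4*t).
Hence the inverse is u(t - 5) times that function evaluated at t - 5.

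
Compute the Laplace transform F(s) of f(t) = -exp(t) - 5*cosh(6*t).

By linearity of the Laplace transform, transform each term separately.
(-1)·[L{e^(t)} = 1/(s - 1)]; (-5)·[L{cosh(6t)} = s/(s^2 - 36)].

F(s) = -5*s/(s^2 - 36) - 1/(s - 1)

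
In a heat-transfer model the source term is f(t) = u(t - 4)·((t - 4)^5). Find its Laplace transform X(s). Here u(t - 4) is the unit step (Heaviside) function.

By the second shifting theorem, L{u(t - c)·g(t - c)} = e^(-cs)·G(s) with c = 4 and G(s) = L{g(t)}.
L{t^5} = 5!/s^6 = 120/s^6.

X(s) = 120*exp(-4*s)/s^6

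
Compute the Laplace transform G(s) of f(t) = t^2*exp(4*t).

G(s) = 2/(s - 4)^3

L{e^(4t)} = 1/(s - 4).
Then apply L{t^2·g(t)} = (-1)^2 d^2/ds^2[H(s)] with H(s) = 1/(s - 4):
differentiating 2 times and applying the sign gives 2/(s - 4)^3.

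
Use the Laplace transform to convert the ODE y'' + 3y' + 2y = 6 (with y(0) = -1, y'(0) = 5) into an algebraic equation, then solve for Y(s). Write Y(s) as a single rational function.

Apply the Laplace transform to the equation.
The derivative rules (L{y''} = s^2 Y - s·y(0) - y'(0) and L{y'} = sY - y(0), with y(0) = -1, y'(0) = 5) turn the left side into (s^2 + 3*s + 2)Y - (-s + 2).
The right side is L{6} = 6/s.
So (s^2 + 3*s + 2)Y = 6/s + (-s + 2).
Solve for Y(s) and write it as one ratio of polynomials.

Y(s) = (-s^2 + 2*s + 6)/(s^3 + 3*s^2 + 2*s)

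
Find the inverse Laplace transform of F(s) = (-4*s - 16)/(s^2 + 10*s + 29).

Complete the square in the denominator: s^2 + 10*s + 29 = (s + 5)^2 + 2^2.
Split the numerator to match: -4*s - 16 = -4·(s + 5) + 2·2.
Invert each term: -4·(s + 5)/((s + 5)^2 + 4) ↔ -4e^(-5t)cos(2t); 2·2/((s + 5)^2 + 4) ↔ 2e^(-5t)sin(2t).

2*exp(-5*t)*sin(2*t) - 4*exp(-5*t)*cos(2*t)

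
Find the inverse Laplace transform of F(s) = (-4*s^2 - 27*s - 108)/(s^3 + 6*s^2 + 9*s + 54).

-5*sin(3*t) - 2*cos(3*t) - 2*exp(-6*t)

Factor the denominator: s^3 + 6*s^2 + 9*s + 54 = (s + 6)*(s^2 + 9).
Partial fraction decomposition gives [-2/(s + 6)] + [-2*s/(s^2 + 9)] + [-15/(s^2 + 9)].
Invert each term: -2/(s + 6) ↔ -2e^(-6t); -2·s/(s^2 + 9) ↔ -2cos(3t); -5·3/(s^2 + 9) ↔ -5sin(3t).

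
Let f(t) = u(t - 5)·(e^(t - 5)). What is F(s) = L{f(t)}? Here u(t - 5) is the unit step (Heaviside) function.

F(s) = exp(-5*s)/(s - 1)

By the second shifting theorem, L{u(t - c)·g(t - c)} = e^(-cs)·G(s) with c = 5 and G(s) = L{g(t)}.
L{e^(t)} = 1/(s - 1).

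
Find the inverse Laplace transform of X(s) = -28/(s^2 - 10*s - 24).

Rewrite the denominator: s^2 - 10*s - 24 = (s - 5)^2 - 49.
The form in (s - 5) signals a first-shifting-theorem factor e^(5t).
Since L{sinh(7t)} = 7/(s^2 - 49), the inverse is exp(5*t)*sinh(7*t), scaled by -4.

-4*exp(5*t)*sinh(7*t)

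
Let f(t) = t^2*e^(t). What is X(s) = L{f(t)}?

X(s) = 2/(s - 1)^3

L{e^(t)} = 1/(s - 1).
Then apply L{t^2·g(t)} = (-1)^2 d^2/ds^2[G(s)] with G(s) = 1/(s - 1):
differentiating 2 times and applying the sign gives 2/(s - 1)^3.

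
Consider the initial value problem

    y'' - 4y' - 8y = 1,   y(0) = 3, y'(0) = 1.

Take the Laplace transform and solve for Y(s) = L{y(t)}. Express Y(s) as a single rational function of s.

Apply the Laplace transform to the equation.
Using L{y''} = s^2 Y - s·y(0) - y'(0) and L{y'} = sY - y(0), with y(0) = 3, y'(0) = 1, the left side becomes (s^2 - 4*s - 8)Y - (3*s - 11).
The right side is L{1} = 1/s.
So (s^2 - 4*s - 8)Y = 1/s + (3*s - 11).
Solve for Y(s) and write it as one ratio of polynomials.

Y(s) = (3*s^2 - 11*s + 1)/(s^3 - 4*s^2 - 8*s)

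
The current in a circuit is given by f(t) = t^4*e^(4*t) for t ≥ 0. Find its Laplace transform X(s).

X(s) = 24/(s - 4)^5

L{t^4} = 4!/s^5 = 24/s^5.
By the first shifting theorem, multiplying by e^(4t) replaces s with s - 4.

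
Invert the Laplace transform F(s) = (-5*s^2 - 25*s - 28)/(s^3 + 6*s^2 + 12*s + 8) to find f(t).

Factor the denominator: s^3 + 6*s^2 + 12*s + 8 = (s + 2)^3.
Partial fraction decomposition gives [-5/(s + 2)] + [-5/(s + 2)^2] + [2/(s + 2)^3].
Invert each term: -5/(s + 2) ↔ -5e^(-2t); -5/(s + 2)^2 ↔ -5t·e^(-2t); 2/(s + 2)^3 ↔ (1)t^2·e^(-2t).

f(t) = t^2*exp(-2*t) - 5*t*exp(-2*t) - 5*exp(-2*t)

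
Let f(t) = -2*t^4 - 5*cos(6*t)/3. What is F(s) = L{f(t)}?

F(s) = -5*s/(3*(s^2 + 36)) - 48/s^5

Apply the Laplace transform termwise.
(-5/3)·[L{cos(6t)} = s/(s^2 + 36)]; (-2)·[L{t^4} = 4!/s^5 = 24/s^5].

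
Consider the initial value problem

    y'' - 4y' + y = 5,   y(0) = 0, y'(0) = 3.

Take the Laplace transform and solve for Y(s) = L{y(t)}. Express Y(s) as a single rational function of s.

Y(s) = (3*s + 5)/(s^3 - 4*s^2 + s)

Laplace-transform each side.
Using L{y''} = s^2 Y - s·y(0) - y'(0) and L{y'} = sY - y(0), with y(0) = 0, y'(0) = 3, the left side becomes (s^2 - 4*s + 1)Y - (3).
The right side is L{5} = 5/s.
So (s^2 - 4*s + 1)Y = 5/s + (3).
Divide through and combine into a single rational function.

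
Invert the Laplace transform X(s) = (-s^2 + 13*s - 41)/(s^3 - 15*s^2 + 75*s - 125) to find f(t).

Factor the denominator: s^3 - 15*s^2 + 75*s - 125 = (s - 5)^3.
Partial fraction decomposition gives [-1/(s - 5)] + [3/(s - 5)^2] + [-1/(s - 5)^3].
Invert each term: -1/(s - 5) ↔ -e^(5t); 3/(s - 5)^2 ↔ 3t·e^(5t); -1/(s - 5)^3 ↔ (-1/2)t^2·e^(5t).

f(t) = -t^2*exp(5*t)/2 + 3*t*exp(5*t) - exp(5*t)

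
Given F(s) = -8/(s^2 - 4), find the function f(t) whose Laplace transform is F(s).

Since L{sinh(2t)} = 2/(s^2 - 4), the inverse is sinh(2*t), scaled by -4.

f(t) = -4*sinh(2*t)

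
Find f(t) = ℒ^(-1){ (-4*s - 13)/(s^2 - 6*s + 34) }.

f(t) = -5*exp(3*t)*sin(5*t) - 4*exp(3*t)*cos(5*t)

Complete the square in the denominator: s^2 - 6*s + 34 = (s - 3)^2 + 5^2.
Split the numerator to match: -4*s - 13 = -4·(s - 3) - 5·5.
Invert each term: -4·(s - 3)/((s - 3)^2 + 25) ↔ -4e^(3t)cos(5t); -5·5/((s - 3)^2 + 25) ↔ -5e^(3t)sin(5t).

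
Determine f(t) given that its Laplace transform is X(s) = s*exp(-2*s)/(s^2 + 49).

The factor e^(-2s) signals a time shift by c = 2 (second shifting theorem).
L{cos(7t)} = s/(s^2 + 49), so L^-1{s/(s^2 + 49)} = cos(7*t).
Hence the inverse is u(t - 2) times that function evaluated at t - 2.

f(t) = Heaviside(t - 2)*(cos(7*t - 14))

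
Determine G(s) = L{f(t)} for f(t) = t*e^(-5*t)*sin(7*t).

G(s) = 14*(s + 5)/(s^2 + 10*s + 74)^2

L{sin(7t)} = 7/(s^2 + 49).
Multiplying by e^(-5t) shifts s → s + 5, so L{e^(-5*t)*sin(7*t)} = 7/((s + 5)^2 + 49).
Then apply L{t·g(t)} = -d/ds[H(s)] with H(s) = 7/((s + 5)^2 + 49):
differentiating 1 time and applying the sign gives 14*(s + 5)/(s^2 + 10*s + 74)^2.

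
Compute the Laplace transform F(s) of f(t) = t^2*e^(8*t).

L{e^(8t)} = 1/(s - 8).
Then apply L{t^2·g(t)} = (-1)^2 d^2/ds^2[G(s)] with G(s) = 1/(s - 8):
differentiating 2 times and applying the sign gives 2/(s - 8)^3.

F(s) = 2/(s - 8)^3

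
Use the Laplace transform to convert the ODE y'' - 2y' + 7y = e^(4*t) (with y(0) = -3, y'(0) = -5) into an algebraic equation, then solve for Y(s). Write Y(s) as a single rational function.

Take the Laplace transform of both sides.
Using L{y''} = s^2 Y - s·y(0) - y'(0) and L{y'} = sY - y(0), with y(0) = -3, y'(0) = -5, the left side becomes (s^2 - 2*s + 7)Y - (-3*s + 1).
The right side is L{e^(4*t)} = 1/(s - 4).
So (s^2 - 2*s + 7)Y = 1/(s - 4) + (-3*s + 1).
Isolate Y and clear denominators.

Y(s) = (-3*s^2 + 13*s - 3)/(s^3 - 6*s^2 + 15*s - 28)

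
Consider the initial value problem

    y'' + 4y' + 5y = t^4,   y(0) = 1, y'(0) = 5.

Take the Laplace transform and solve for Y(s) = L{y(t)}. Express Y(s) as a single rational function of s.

Y(s) = (s^6 + 9*s^5 + 24)/(s^7 + 4*s^6 + 5*s^5)

Laplace-transform each side.
The derivative rules (L{y''} = s^2 Y - s·y(0) - y'(0) and L{y'} = sY - y(0), with y(0) = 1, y'(0) = 5) turn the left side into (s^2 + 4*s + 5)Y - (s + 9).
The right side is L{t^4} = 24/s^5.
So (s^2 + 4*s + 5)Y = 24/s^5 + (s + 9).
Divide through and combine into a single rational function.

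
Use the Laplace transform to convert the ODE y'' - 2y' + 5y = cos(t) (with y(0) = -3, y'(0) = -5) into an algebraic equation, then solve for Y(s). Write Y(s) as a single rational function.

Y(s) = (-3*s^3 + s^2 - 2*s + 1)/(s^4 - 2*s^3 + 6*s^2 - 2*s + 5)

Laplace-transform each side.
With L{y''} = s^2 Y - s·y(0) - y'(0) and L{y'} = sY - y(0), with y(0) = -3, y'(0) = -5: the LHS transforms to (s^2 - 2*s + 5)Y - (-3*s + 1).
The right side is L{cos(t)} = s/(s^2 + 1).
So (s^2 - 2*s + 5)Y = s/(s^2 + 1) + (-3*s + 1).
Solve for Y(s) and write it as one ratio of polynomials.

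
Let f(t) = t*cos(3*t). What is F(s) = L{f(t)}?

F(s) = (s - 3)*(s + 3)/(s^2 + 9)^2

L{cos(3t)} = s/(s^2 + 9).
Then apply L{t·g(t)} = -d/ds[G(s)] with G(s) = s/(s^2 + 9):
differentiating 1 time and applying the sign gives (s - 3)*(s + 3)/(s^2 + 9)^2.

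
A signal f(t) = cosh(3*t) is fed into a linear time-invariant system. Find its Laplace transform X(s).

X(s) = s/(s^2 - 9)

L{cosh(3t)} = s/(s^2 - 9).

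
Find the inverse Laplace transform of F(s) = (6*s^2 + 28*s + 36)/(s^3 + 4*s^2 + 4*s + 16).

Factor the denominator: s^3 + 4*s^2 + 4*s + 16 = (s + 4)*(s^2 + 4).
Partial fraction decomposition gives [1/(s + 4)] + [5*s/(s^2 + 4)] + [8/(s^2 + 4)].
Invert each term: 1/(s + 4) ↔ e^(-4t); 5·s/(s^2 + 4) ↔ 5cos(2t); 4·2/(s^2 + 4) ↔ 4sin(2t).

4*sin(2*t) + 5*cos(2*t) + exp(-4*t)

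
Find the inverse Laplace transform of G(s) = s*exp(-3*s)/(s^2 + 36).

The factor e^(-3s) signals a time shift by c = 3 (second shifting theorem).
L{cos(6t)} = s/(s^2 + 36), so L^-1{s/(s^2 + 36)} = cos(6*t).
Hence the inverse is u(t - 3) times that function evaluated at t - 3.

Heaviside(t - 3)*(cos(6*t - 18))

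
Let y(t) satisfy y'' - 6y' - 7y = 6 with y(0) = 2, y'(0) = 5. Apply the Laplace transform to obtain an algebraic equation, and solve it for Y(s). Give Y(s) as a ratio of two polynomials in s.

Y(s) = (2*s^2 - 7*s + 6)/(s^3 - 6*s^2 - 7*s)

Take the Laplace transform of both sides.
The derivative rules (L{y''} = s^2 Y - s·y(0) - y'(0) and L{y'} = sY - y(0), with y(0) = 2, y'(0) = 5) turn the left side into (s^2 - 6*s - 7)Y - (2*s - 7).
The right side is L{6} = 6/s.
So (s^2 - 6*s - 7)Y = 6/s + (2*s - 7).
Divide through and combine into a single rational function.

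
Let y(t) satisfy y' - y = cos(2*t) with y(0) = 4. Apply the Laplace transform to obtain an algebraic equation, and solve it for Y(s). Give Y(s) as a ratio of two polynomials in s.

Transform both sides with L{·}.
Using L{y'} = sY - y(0) = sY - 4, the left side becomes (s - 1)Y - (4).
The right side is L{cos(2*t)} = s/(s^2 + 4).
So (s - 1)Y = s/(s^2 + 4) + (4).
Isolate Y and clear denominators.

Y(s) = (4*s^2 + s + 16)/(s^3 - s^2 + 4*s - 4)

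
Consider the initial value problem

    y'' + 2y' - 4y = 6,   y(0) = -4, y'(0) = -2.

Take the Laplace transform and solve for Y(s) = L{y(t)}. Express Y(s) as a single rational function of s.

Apply the Laplace transform to the equation.
With L{y''} = s^2 Y - s·y(0) - y'(0) and L{y'} = sY - y(0), with y(0) = -4, y'(0) = -2: the LHS transforms to (s^2 + 2*s - 4)Y - (-4*s - 10).
The right side is L{6} = 6/s.
So (s^2 + 2*s - 4)Y = 6/s + (-4*s - 10).
Divide through and combine into a single rational function.

Y(s) = (-4*s^2 - 10*s + 6)/(s^3 + 2*s^2 - 4*s)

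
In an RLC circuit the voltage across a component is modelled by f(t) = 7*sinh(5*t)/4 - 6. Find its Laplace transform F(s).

F(s) = 35/(4*(s^2 - 25)) - 6/s

The transform is linear, so treat each term independently.
L{-6} = -6/s; (7/4)·[L{sinh(5t)} = 5/(s^2 - 25)].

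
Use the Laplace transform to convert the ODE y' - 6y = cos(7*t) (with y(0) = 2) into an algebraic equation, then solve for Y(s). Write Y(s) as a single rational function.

Y(s) = (2*s^2 + s + 98)/(s^3 - 6*s^2 + 49*s - 294)

Take the Laplace transform of both sides.
The derivative rules (L{y'} = sY - y(0) = sY - 2) turn the left side into (s - 6)Y - (2).
The right side is L{cos(7*t)} = s/(s^2 + 49).
So (s - 6)Y = s/(s^2 + 49) + (2).
Isolate Y and clear denominators.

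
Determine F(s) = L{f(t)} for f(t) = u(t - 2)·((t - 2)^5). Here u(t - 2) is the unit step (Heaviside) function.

F(s) = 120*exp(-2*s)/s^6

By the second shifting theorem, L{u(t - c)·g(t - c)} = e^(-cs)·G(s) with c = 2 and G(s) = L{g(t)}.
L{t^5} = 5!/s^6 = 120/s^6.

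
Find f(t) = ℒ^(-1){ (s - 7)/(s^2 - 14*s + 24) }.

f(t) = exp(7*t)*cosh(5*t)

Rewrite the denominator: s^2 - 14*s + 24 = (s - 7)^2 - 25.
The form in (s - 7) signals a first-shifting-theorem factor e^(7t).
Since L{cosh(5t)} = s/(s^2 - 25), the inverse is e^(7*t)*cosh(5*t).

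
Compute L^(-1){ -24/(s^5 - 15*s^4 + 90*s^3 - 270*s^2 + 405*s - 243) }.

-t^4*exp(3*t)

Rewrite the denominator: s^5 - 15*s^4 + 90*s^3 - 270*s^2 + 405*s - 243 = (s - 3)^5.
The form in (s - 3) signals a first-shifting-theorem factor e^(3t).
Since L{t^4} = 4!/s^5 = 24/s^5, the inverse is t^4*exp(3*t), scaled by -1.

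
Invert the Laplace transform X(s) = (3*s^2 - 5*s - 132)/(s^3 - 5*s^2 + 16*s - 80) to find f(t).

f(t) = -2*exp(5*t) + 5*sin(4*t) + 5*cos(4*t)

Factor the denominator: s^3 - 5*s^2 + 16*s - 80 = (s - 5)*(s^2 + 16).
Partial fraction decomposition gives [-2/(s - 5)] + [5*s/(s^2 + 16)] + [20/(s^2 + 16)].
Invert each term: -2/(s - 5) ↔ -2e^(5t); 5·s/(s^2 + 16) ↔ 5cos(4t); 5·4/(s^2 + 16) ↔ 5sin(4t).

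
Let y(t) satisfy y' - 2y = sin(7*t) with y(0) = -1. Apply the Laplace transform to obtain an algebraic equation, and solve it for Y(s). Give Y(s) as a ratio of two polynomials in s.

Take the Laplace transform of both sides.
The derivative rules (L{y'} = sY - y(0) = sY - (-1)) turn the left side into (s - 2)Y - (-1).
The right side is L{sin(7*t)} = 7/(s^2 + 49).
So (s - 2)Y = 7/(s^2 + 49) + (-1).
Solve for Y(s) and write it as one ratio of polynomials.

Y(s) = (-s^2 - 42)/(s^3 - 2*s^2 + 49*s - 98)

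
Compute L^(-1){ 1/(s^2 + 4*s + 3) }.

Rewrite the denominator: s^2 + 4*s + 3 = (s + 2)^2 - 1.
The form in (s + 2) signals a first-shifting-theorem factor e^(-2t).
Since L{sinh(t)} = 1/(s^2 - 1), the inverse is e^(-2*t)*sinh(t).

exp(-2*t)*sinh(t)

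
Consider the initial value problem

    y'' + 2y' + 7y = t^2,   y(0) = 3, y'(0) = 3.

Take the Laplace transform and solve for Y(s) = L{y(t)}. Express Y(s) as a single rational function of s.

Laplace-transform each side.
Using L{y''} = s^2 Y - s·y(0) - y'(0) and L{y'} = sY - y(0), with y(0) = 3, y'(0) = 3, the left side becomes (s^2 + 2*s + 7)Y - (3*s + 9).
The right side is L{t^2} = 2/s^3.
So (s^2 + 2*s + 7)Y = 2/s^3 + (3*s + 9).
Divide through and combine into a single rational function.

Y(s) = (3*s^4 + 9*s^3 + 2)/(s^5 + 2*s^4 + 7*s^3)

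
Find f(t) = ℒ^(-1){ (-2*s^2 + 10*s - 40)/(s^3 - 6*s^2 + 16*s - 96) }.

f(t) = -exp(6*t) + sin(4*t) - cos(4*t)

Factor the denominator: s^3 - 6*s^2 + 16*s - 96 = (s - 6)*(s^2 + 16).
Partial fraction decomposition gives [-1/(s - 6)] + [-s/(s^2 + 16)] + [4/(s^2 + 16)].
Invert each term: -1/(s - 6) ↔ -e^(6t); -1·s/(s^2 + 16) ↔ -cos(4t); 1·4/(s^2 + 16) ↔ sin(4t).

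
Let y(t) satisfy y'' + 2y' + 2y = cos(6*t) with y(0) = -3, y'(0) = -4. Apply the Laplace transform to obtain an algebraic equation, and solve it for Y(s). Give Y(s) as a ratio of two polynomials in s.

Y(s) = (-3*s^3 - 10*s^2 - 107*s - 360)/(s^4 + 2*s^3 + 38*s^2 + 72*s + 72)

Take the Laplace transform of both sides.
Using L{y''} = s^2 Y - s·y(0) - y'(0) and L{y'} = sY - y(0), with y(0) = -3, y'(0) = -4, the left side becomes (s^2 + 2*s + 2)Y - (-3*s - 10).
The right side is L{cos(6*t)} = s/(s^2 + 36).
So (s^2 + 2*s + 2)Y = s/(s^2 + 36) + (-3*s - 10).
Isolate Y and clear denominators.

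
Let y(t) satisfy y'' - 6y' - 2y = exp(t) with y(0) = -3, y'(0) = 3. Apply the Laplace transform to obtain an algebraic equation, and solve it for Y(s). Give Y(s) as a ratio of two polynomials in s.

Take the Laplace transform of both sides.
The derivative rules (L{y''} = s^2 Y - s·y(0) - y'(0) and L{y'} = sY - y(0), with y(0) = -3, y'(0) = 3) turn the left side into (s^2 - 6*s - 2)Y - (-3*s + 21).
The right side is L{exp(t)} = 1/(s - 1).
So (s^2 - 6*s - 2)Y = 1/(s - 1) + (-3*s + 21).
Isolate Y and clear denominators.

Y(s) = (-3*s^2 + 24*s - 20)/(s^3 - 7*s^2 + 4*s + 2)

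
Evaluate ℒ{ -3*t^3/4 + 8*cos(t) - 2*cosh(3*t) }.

8*s/(s^2 + 1) - 2*s/(s^2 - 9) - 9/(2*s^4)

Apply the Laplace transform termwise.
(-2)·[L{cosh(3t)} = s/(s^2 - 9)]; (-3/4)·[L{t^3} = 3!/s^4 = 6/s^4]; (8)·[L{cos(t)} = s/(s^2 + 1)].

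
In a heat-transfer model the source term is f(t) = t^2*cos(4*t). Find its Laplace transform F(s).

F(s) = 2*s*(s^2 - 48)/(s^2 + 16)^3

L{cos(4t)} = s/(s^2 + 16).
Then apply L{t^2·g(t)} = (-1)^2 d^2/ds^2[G(s)] with G(s) = s/(s^2 + 16):
differentiating 2 times and applying the sign gives 2*s*(s^2 - 48)/(s^2 + 16)^3.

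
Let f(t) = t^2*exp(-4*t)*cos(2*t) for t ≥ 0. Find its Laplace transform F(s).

F(s) = 2*(s + 4)*(s^2 + 8*s + 4)/(s^2 + 8*s + 20)^3

L{cos(2t)} = s/(s^2 + 4).
Multiplying by e^(-4t) shifts s → s + 4, so L{exp(-4*t)*cos(2*t)} = (s + 4)/((s + 4)^2 + 4).
Then apply L{t^2·g(t)} = (-1)^2 d^2/ds^2[G(s)] with G(s) = (s + 4)/((s + 4)^2 + 4):
differentiating 2 times and applying the sign gives 2*(s + 4)*(s^2 + 8*s + 4)/(s^2 + 8*s + 20)^3.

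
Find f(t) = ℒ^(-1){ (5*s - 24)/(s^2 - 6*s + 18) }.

f(t) = -3*exp(3*t)*sin(3*t) + 5*exp(3*t)*cos(3*t)

Complete the square in the denominator: s^2 - 6*s + 18 = (s - 3)^2 + 3^2.
Split the numerator to match: 5*s - 24 = 5·(s - 3) - 3·3.
Invert each term: 5·(s - 3)/((s - 3)^2 + 9) ↔ 5e^(3t)cos(3t); -3·3/((s - 3)^2 + 9) ↔ -3e^(3t)sin(3t).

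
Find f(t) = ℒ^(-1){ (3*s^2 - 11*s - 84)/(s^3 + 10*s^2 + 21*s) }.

f(t) = -4 + 2*exp(-3*t) + 5*exp(-7*t)

Factor the denominator: s^3 + 10*s^2 + 21*s = s*(s + 3)*(s + 7).
Partial fraction decomposition gives [2/(s + 3)] + [-4/s] + [5/(s + 7)].
Invert each term: 2/(s + 3) ↔ 2e^(-3t); -4/(s - 0) ↔ -4e^(0t); 5/(s + 7) ↔ 5e^(-7t).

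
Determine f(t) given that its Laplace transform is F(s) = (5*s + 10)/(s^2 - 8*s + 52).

Complete the square in the denominator: s^2 - 8*s + 52 = (s - 4)^2 + 6^2.
Split the numerator to match: 5*s + 10 = 5·(s - 4) + 5·6.
Invert each term: 5·(s - 4)/((s - 4)^2 + 36) ↔ 5e^(4t)cos(6t); 5·6/((s - 4)^2 + 36) ↔ 5e^(4t)sin(6t).

f(t) = 5*exp(4*t)*sin(6*t) + 5*exp(4*t)*cos(6*t)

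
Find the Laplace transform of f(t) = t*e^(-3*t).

L{e^(-3t)} = 1/(s + 3).
Then apply L{t·g(t)} = -d/ds[H(s)] with H(s) = 1/(s + 3):
differentiating 1 time and applying the sign gives (s + 3)^(-2).

(s + 3)^(-2)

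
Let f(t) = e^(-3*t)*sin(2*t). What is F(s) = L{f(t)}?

F(s) = 2/((s + 3)^2 + 4)

L{sin(2t)} = 2/(s^2 + 4).
By the first shifting theorem, multiplying by e^(-3t) replaces s with s + 3.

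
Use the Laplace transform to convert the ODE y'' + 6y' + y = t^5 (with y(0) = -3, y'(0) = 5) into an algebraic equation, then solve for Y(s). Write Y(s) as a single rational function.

Apply the Laplace transform to the equation.
With L{y''} = s^2 Y - s·y(0) - y'(0) and L{y'} = sY - y(0), with y(0) = -3, y'(0) = 5: the LHS transforms to (s^2 + 6*s + 1)Y - (-3*s - 13).
The right side is L{t^5} = 120/s^6.
So (s^2 + 6*s + 1)Y = 120/s^6 + (-3*s - 13).
Divide through and combine into a single rational function.

Y(s) = (-3*s^7 - 13*s^6 + 120)/(s^8 + 6*s^7 + s^6)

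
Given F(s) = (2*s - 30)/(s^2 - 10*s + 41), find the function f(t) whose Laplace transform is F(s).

f(t) = -5*exp(5*t)*sin(4*t) + 2*exp(5*t)*cos(4*t)

Complete the square in the denominator: s^2 - 10*s + 41 = (s - 5)^2 + 4^2.
Split the numerator to match: 2*s - 30 = 2·(s - 5) - 5·4.
Invert each term: 2·(s - 5)/((s - 5)^2 + 16) ↔ 2e^(5t)cos(4t); -5·4/((s - 5)^2 + 16) ↔ -5e^(5t)sin(4t).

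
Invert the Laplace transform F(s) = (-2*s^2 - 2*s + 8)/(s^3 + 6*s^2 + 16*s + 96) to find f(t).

Factor the denominator: s^3 + 6*s^2 + 16*s + 96 = (s + 6)*(s^2 + 16).
Partial fraction decomposition gives [-1/(s + 6)] + [-s/(s^2 + 16)] + [4/(s^2 + 16)].
Invert each term: -1/(s + 6) ↔ -e^(-6t); -1·s/(s^2 + 16) ↔ -cos(4t); 1·4/(s^2 + 16) ↔ sin(4t).

f(t) = sin(4*t) - cos(4*t) - exp(-6*t)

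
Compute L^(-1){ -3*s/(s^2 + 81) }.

-3*cos(9*t)

Since L{cos(9t)} = s/(s^2 + 81), the inverse is cos(9*t), scaled by -3.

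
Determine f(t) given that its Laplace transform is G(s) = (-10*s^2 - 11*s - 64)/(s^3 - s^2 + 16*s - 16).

Factor the denominator: s^3 - s^2 + 16*s - 16 = (s - 1)*(s^2 + 16).
Partial fraction decomposition gives [-5/(s - 1)] + [-5*s/(s^2 + 16)] + [-16/(s^2 + 16)].
Invert each term: -5/(s - 1) ↔ -5e^(t); -5·s/(s^2 + 16) ↔ -5cos(4t); -4·4/(s^2 + 16) ↔ -4sin(4t).

f(t) = -5*exp(t) - 4*sin(4*t) - 5*cos(4*t)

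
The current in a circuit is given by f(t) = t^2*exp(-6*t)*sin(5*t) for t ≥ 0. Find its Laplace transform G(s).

L{sin(5t)} = 5/(s^2 + 25).
Multiplying by e^(-6t) shifts s → s + 6, so L{exp(-6*t)*sin(5*t)} = 5/((s + 6)^2 + 25).
Then apply L{t^2·g(t)} = (-1)^2 d^2/ds^2[H(s)] with H(s) = 5/((s + 6)^2 + 25):
differentiating 2 times and applying the sign gives 10*(3*s^2 + 36*s + 83)/(s^2 + 12*s + 61)^3.

G(s) = 10*(3*s^2 + 36*s + 83)/(s^2 + 12*s + 61)^3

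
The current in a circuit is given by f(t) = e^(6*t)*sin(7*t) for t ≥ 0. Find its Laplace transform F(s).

F(s) = 7/((s - 6)^2 + 49)

L{sin(7t)} = 7/(s^2 + 49).
By the first shifting theorem, multiplying by e^(6t) replaces s with s - 6.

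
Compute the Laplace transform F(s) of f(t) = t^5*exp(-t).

L{t^5} = 5!/s^6 = 120/s^6.
By the first shifting theorem, multiplying by e^(-t) replaces s with s + 1.

F(s) = 120/(s + 1)^6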